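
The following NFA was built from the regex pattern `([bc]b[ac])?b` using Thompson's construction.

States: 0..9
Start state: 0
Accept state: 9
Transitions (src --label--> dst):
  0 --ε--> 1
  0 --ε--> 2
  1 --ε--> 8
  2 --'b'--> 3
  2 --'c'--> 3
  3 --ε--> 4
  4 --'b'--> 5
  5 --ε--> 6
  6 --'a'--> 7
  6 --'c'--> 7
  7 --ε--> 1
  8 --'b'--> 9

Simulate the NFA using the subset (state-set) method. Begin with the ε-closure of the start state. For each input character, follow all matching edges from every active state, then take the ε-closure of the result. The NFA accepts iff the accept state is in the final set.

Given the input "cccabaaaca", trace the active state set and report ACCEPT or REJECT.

initial (ε-close {0}): {0,1,2,8}
'c' @ 1: {3,4}
'c' @ 2: {}  — state set empty
rest 'cabaaaca' ignored (set empty)
final: {}; accept 9 not in set

Answer: REJECT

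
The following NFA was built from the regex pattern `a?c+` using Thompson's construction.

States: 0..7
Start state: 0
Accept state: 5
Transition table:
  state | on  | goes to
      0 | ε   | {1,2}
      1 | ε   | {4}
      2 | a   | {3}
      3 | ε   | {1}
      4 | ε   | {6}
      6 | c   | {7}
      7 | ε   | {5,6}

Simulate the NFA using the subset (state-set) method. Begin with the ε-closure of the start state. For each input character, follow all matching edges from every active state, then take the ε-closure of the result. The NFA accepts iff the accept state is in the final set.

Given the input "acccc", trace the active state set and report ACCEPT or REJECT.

start: ε-closure({0}) = {0,1,2,4,6}
'a' @ 1: {1,3,4,6}
'c' @ 2: {5,6,7}  (accept∈set)
'c' @ 3: {5,6,7}  (accept∈set)
'c' @ 4: {5,6,7}  (accept∈set)
'c' @ 5: {5,6,7}  (accept∈set)
end set {5,6,7} — state 5 in

Answer: ACCEPT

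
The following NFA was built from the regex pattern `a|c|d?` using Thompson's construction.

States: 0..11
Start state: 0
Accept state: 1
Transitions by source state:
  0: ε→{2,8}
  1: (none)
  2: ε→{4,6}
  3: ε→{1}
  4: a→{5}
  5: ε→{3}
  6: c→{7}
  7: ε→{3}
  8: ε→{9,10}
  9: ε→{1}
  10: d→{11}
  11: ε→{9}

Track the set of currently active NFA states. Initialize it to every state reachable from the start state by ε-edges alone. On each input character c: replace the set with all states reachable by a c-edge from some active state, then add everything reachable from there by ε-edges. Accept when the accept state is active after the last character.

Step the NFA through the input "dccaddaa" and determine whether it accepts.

Answer: REJECT

Derivation:
start: ε-closure({0}) = {0,1,2,4,6,8,9,10}
'd' @ 1: {1,9,11}  (accept∈set)
'c' @ 2: {}  — no active states
rest 'caddaa' ignored (set empty)
end set {} — state 1 not in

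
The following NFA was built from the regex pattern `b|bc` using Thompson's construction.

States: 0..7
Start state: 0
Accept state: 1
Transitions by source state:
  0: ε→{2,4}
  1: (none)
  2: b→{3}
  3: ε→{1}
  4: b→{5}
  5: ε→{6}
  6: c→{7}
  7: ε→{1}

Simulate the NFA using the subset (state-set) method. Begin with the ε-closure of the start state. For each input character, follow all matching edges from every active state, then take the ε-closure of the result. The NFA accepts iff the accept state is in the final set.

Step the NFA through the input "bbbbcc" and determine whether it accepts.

initial (ε-close {0}): {0,2,4}
'b' @ 1: {1,3,5,6}  (accept∈set)
'b' @ 2: {}  — dead — no transitions
rest 'bbcc' ignored (set empty)
after full input: {}  (accept=1 not in)

Answer: REJECT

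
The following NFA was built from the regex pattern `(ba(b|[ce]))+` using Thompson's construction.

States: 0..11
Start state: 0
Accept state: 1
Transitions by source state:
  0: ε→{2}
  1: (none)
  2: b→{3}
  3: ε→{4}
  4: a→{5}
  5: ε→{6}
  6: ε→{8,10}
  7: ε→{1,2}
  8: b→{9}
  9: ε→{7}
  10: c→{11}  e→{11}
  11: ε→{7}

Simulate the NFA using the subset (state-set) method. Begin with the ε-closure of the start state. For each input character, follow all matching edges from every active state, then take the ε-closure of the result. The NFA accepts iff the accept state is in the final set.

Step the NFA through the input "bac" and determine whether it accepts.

S₀ = ε-closure({0}) = {0,2}
'b' @ 1: {3,4}
'a' @ 2: {5,6,8,10}
'c' @ 3: {1,2,7,11}  [accepting]
final: {1,2,7,11}; accept 1 in set

Answer: ACCEPT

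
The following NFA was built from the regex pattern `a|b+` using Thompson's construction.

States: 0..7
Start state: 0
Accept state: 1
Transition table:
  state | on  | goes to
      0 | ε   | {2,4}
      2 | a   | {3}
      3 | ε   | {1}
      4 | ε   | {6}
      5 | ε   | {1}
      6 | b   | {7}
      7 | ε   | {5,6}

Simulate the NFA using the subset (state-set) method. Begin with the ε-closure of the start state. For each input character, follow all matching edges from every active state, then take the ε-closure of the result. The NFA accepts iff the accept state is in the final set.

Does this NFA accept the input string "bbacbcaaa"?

Answer: REJECT

Steps:
start: ε-closure({0}) = {0,2,4,6}
'b' @ 1: {1,5,6,7}  [accepting]
'b' @ 2: {1,5,6,7}  [accepting]
'a' @ 3: {}  — no active states
rest 'cbcaaa' ignored (set empty)
end set {} — state 1 not in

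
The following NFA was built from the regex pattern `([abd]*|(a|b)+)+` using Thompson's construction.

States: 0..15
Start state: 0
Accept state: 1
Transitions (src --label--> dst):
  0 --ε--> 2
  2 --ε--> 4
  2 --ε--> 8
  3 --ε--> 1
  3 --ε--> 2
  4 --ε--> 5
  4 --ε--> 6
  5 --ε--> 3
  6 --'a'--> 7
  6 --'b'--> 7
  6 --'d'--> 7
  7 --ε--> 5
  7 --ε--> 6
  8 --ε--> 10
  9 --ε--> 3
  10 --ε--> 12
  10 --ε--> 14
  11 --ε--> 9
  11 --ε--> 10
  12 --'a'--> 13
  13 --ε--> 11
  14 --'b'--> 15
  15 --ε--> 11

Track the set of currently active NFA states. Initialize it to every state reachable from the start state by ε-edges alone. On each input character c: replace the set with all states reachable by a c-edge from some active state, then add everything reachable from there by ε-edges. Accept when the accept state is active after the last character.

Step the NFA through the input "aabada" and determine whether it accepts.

S₀ = ε-closure({0}) = {0,1,2,3,4,5,6,8,10,12,14}
'a' @ 1: {1,2,3,4,5,6,7,8,9,10,11,12,13,14}  ✓accept
'a' @ 2: {1,2,3,4,5,6,7,8,9,10,11,12,13,14}  ✓accept
'b' @ 3: {1,2,3,4,5,6,7,8,9,10,11,12,14,15}  ✓accept
'a' @ 4: {1,2,3,4,5,6,7,8,9,10,11,12,13,14}  ✓accept
'd' @ 5: {1,2,3,4,5,6,7,8,10,12,14}  ✓accept
'a' @ 6: {1,2,3,4,5,6,7,8,9,10,11,12,13,14}  ✓accept
after full input: {1,2,3,4,5,6,7,8,9,10,11,12,13,14}  (accept=1 in)

Answer: ACCEPT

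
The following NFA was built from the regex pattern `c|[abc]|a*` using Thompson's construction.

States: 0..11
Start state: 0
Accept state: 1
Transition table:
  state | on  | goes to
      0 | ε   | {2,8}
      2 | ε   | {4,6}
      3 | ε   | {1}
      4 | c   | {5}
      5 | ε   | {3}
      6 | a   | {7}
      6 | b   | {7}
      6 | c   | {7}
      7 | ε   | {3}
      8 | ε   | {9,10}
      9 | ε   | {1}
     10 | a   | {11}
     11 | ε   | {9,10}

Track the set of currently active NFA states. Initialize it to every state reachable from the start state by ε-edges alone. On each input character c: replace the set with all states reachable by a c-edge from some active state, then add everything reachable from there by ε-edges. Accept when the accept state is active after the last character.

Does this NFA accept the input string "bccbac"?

Answer: REJECT

Steps:
start: ε-closure({0}) = {0,1,2,4,6,8,9,10}
'b' @ 1: {1,3,7}  ✓accept
'c' @ 2: {}  — state set empty
rest 'cbac' ignored (set empty)
after full input: {}  (accept=1 not in)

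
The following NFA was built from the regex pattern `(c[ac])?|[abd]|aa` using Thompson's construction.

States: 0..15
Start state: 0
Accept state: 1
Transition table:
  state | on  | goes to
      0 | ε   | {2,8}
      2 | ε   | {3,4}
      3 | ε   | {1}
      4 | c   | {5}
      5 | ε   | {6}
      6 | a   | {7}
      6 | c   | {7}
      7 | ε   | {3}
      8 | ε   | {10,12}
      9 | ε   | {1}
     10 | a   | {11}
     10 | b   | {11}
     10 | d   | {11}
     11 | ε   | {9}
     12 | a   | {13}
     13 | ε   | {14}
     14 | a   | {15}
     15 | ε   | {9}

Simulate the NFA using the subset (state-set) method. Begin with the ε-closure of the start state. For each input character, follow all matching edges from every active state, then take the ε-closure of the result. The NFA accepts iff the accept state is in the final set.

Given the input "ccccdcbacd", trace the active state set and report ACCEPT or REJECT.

Answer: REJECT

Derivation:
initial (ε-close {0}): {0,1,2,3,4,8,10,12}
'c' @ 1: {5,6}
'c' @ 2: {1,3,7}  ✓accept
'c' @ 3: {}  — dead — no transitions
rest 'cdcbacd' ignored (set empty)
end set {} — state 1 not in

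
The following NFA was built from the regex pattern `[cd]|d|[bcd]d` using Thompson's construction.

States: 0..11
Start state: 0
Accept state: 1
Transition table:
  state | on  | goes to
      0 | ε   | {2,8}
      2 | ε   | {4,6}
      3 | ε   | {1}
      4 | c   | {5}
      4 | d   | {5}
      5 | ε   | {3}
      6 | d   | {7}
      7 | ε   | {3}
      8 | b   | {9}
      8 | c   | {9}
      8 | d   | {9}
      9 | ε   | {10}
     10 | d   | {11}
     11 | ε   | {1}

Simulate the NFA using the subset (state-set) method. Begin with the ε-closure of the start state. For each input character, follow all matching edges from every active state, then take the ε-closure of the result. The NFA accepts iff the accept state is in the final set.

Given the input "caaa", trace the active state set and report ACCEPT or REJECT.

start: ε-closure({0}) = {0,2,4,6,8}
'c' @ 1: {1,3,5,9,10}  [accepting]
'a' @ 2: {}  — no active states
rest 'aa' ignored (set empty)
after full input: {}  (accept=1 not in)

Answer: REJECT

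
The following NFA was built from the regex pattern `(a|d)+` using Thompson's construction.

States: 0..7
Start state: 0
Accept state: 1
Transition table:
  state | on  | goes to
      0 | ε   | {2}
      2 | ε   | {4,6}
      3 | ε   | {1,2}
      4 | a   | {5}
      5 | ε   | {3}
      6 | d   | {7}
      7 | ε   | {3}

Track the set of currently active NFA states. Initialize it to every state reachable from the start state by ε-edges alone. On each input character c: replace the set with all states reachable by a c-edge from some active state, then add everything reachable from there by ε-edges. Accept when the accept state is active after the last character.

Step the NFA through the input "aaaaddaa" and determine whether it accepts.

start: ε-closure({0}) = {0,2,4,6}
'a' @ 1: {1,2,3,4,5,6}  (accept∈set)
'a' @ 2: {1,2,3,4,5,6}  (accept∈set)
'a' @ 3: {1,2,3,4,5,6}  (accept∈set)
'a' @ 4: {1,2,3,4,5,6}  (accept∈set)
'd' @ 5: {1,2,3,4,6,7}  (accept∈set)
'd' @ 6: {1,2,3,4,6,7}  (accept∈set)
'a' @ 7: {1,2,3,4,5,6}  (accept∈set)
'a' @ 8: {1,2,3,4,5,6}  (accept∈set)
final: {1,2,3,4,5,6}; accept 1 in set

Answer: ACCEPT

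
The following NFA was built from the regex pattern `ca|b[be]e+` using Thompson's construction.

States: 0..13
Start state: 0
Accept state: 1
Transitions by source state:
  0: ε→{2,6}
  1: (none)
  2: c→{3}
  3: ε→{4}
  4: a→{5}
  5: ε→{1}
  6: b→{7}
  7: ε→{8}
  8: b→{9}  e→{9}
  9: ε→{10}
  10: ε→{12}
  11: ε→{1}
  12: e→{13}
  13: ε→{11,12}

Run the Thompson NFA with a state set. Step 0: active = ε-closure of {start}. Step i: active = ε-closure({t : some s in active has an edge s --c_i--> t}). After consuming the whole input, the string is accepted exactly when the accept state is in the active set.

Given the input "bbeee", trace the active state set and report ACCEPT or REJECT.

S₀ = ε-closure({0}) = {0,2,6}
'b' @ 1: {7,8}
'b' @ 2: {9,10,12}
'e' @ 3: {1,11,12,13}  ✓accept
'e' @ 4: {1,11,12,13}  ✓accept
'e' @ 5: {1,11,12,13}  ✓accept
after full input: {1,11,12,13}  (accept=1 in)

Answer: ACCEPT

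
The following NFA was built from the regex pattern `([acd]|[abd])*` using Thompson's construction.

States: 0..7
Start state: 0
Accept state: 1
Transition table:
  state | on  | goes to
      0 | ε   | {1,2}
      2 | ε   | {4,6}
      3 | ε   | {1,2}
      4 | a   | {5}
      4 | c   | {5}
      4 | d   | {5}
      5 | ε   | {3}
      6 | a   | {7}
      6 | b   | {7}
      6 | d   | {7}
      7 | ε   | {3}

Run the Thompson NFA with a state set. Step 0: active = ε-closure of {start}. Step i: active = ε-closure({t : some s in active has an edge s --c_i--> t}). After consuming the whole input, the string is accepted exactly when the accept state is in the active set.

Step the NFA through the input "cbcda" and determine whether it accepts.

Answer: ACCEPT

Derivation:
start: ε-closure({0}) = {0,1,2,4,6}
'c' @ 1: {1,2,3,4,5,6}  [accepting]
'b' @ 2: {1,2,3,4,6,7}  [accepting]
'c' @ 3: {1,2,3,4,5,6}  [accepting]
'd' @ 4: {1,2,3,4,5,6,7}  [accepting]
'a' @ 5: {1,2,3,4,5,6,7}  [accepting]
end set {1,2,3,4,5,6,7} — state 1 in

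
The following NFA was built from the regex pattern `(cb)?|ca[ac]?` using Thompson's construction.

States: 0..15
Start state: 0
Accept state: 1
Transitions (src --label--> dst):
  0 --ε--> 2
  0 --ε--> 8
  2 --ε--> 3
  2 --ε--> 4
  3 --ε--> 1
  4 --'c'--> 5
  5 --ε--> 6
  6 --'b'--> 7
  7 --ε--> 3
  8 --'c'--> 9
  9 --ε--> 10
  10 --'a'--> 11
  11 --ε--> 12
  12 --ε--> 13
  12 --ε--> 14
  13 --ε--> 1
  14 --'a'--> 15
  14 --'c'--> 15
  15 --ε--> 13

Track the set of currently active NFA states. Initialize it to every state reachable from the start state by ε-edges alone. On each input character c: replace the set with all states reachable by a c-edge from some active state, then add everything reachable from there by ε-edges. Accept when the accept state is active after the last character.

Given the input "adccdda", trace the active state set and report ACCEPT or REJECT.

Answer: REJECT

Trace:
initial (ε-close {0}): {0,1,2,3,4,8}
'a' @ 1: {}  — no active states
rest 'dccdda' ignored (set empty)
end set {} — state 1 not in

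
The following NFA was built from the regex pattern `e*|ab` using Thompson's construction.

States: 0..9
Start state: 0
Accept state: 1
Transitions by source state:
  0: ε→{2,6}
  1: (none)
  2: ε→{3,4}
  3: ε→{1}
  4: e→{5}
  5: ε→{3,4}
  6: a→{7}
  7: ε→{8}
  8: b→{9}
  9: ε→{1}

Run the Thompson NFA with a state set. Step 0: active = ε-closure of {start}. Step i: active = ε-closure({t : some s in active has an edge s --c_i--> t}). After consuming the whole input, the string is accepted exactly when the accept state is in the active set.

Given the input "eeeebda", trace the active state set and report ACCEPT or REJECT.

initial (ε-close {0}): {0,1,2,3,4,6}
'e' @ 1: {1,3,4,5}  [accepting]
'e' @ 2: {1,3,4,5}  [accepting]
'e' @ 3: {1,3,4,5}  [accepting]
'e' @ 4: {1,3,4,5}  [accepting]
'b' @ 5: {}  — state set empty
rest 'da' ignored (set empty)
final: {}; accept 1 not in set

Answer: REJECT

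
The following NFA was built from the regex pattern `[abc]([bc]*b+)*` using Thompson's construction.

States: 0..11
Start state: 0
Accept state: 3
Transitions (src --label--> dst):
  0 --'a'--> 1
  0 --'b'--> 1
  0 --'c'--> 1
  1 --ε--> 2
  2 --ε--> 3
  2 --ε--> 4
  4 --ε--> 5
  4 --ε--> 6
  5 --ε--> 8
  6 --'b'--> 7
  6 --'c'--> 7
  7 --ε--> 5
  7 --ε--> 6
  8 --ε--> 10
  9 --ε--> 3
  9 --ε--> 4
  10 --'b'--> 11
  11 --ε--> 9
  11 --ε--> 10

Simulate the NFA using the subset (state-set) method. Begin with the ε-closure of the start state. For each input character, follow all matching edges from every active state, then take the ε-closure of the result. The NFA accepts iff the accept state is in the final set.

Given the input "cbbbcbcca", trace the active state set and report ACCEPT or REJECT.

Answer: REJECT

Steps:
start: ε-closure({0}) = {0}
'c' @ 1: {1,2,3,4,5,6,8,10}  [accepting]
'b' @ 2: {3,4,5,6,7,8,9,10,11}  [accepting]
'b' @ 3: {3,4,5,6,7,8,9,10,11}  [accepting]
'b' @ 4: {3,4,5,6,7,8,9,10,11}  [accepting]
'c' @ 5: {5,6,7,8,10}
'b' @ 6: {3,4,5,6,7,8,9,10,11}  [accepting]
'c' @ 7: {5,6,7,8,10}
'c' @ 8: {5,6,7,8,10}
'a' @ 9: {}  — dead — no transitions
end set {} — state 3 not in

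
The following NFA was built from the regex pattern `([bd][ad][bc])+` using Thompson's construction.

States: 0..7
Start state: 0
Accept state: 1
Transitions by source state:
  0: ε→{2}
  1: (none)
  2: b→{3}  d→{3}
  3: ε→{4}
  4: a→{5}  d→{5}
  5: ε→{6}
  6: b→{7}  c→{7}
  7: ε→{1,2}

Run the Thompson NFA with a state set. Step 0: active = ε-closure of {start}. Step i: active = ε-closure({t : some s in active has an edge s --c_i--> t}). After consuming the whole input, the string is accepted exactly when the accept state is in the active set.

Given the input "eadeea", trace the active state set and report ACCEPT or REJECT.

Answer: REJECT

Trace:
S₀ = ε-closure({0}) = {0,2}
'e' @ 1: {}  — dead — no transitions
rest 'adeea' ignored (set empty)
end set {} — state 1 not in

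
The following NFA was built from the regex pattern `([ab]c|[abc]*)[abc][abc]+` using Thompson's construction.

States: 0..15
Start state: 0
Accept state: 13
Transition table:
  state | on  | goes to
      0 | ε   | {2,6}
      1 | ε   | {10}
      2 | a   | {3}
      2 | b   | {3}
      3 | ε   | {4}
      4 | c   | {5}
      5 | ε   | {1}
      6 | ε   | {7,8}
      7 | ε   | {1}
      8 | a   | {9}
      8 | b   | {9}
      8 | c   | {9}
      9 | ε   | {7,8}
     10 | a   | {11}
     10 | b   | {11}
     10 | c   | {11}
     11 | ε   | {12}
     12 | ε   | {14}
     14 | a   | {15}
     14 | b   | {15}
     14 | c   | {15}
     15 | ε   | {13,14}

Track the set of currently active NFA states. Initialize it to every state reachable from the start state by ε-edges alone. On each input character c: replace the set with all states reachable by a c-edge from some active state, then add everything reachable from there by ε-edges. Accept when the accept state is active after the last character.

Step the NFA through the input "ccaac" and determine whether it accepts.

Answer: ACCEPT

Derivation:
start: ε-closure({0}) = {0,1,2,6,7,8,10}
'c' @ 1: {1,7,8,9,10,11,12,14}
'c' @ 2: {1,7,8,9,10,11,12,13,14,15}  [accepting]
'a' @ 3: {1,7,8,9,10,11,12,13,14,15}  [accepting]
'a' @ 4: {1,7,8,9,10,11,12,13,14,15}  [accepting]
'c' @ 5: {1,7,8,9,10,11,12,13,14,15}  [accepting]
final: {1,7,8,9,10,11,12,13,14,15}; accept 13 in set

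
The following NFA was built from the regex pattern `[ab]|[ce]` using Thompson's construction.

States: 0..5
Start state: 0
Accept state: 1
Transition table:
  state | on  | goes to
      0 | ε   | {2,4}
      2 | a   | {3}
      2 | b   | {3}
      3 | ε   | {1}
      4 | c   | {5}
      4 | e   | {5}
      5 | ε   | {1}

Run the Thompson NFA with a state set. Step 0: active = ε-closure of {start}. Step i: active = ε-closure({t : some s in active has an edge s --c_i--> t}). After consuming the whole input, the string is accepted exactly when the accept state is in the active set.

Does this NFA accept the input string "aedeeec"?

Answer: REJECT

Derivation:
start: ε-closure({0}) = {0,2,4}
'a' @ 1: {1,3}  [accepting]
'e' @ 2: {}  — no active states
rest 'deeec' ignored (set empty)
final: {}; accept 1 not in set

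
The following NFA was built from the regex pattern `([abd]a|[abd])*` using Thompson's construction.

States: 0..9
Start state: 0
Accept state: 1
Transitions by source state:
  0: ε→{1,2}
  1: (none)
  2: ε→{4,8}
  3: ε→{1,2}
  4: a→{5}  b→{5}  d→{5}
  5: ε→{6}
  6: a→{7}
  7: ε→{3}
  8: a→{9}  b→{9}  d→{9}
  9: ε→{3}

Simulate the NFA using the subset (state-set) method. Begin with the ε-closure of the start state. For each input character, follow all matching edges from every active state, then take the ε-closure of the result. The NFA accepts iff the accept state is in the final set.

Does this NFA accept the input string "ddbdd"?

S₀ = ε-closure({0}) = {0,1,2,4,8}
'd' @ 1: {1,2,3,4,5,6,8,9}  [accepting]
'd' @ 2: {1,2,3,4,5,6,8,9}  [accepting]
'b' @ 3: {1,2,3,4,5,6,8,9}  [accepting]
'd' @ 4: {1,2,3,4,5,6,8,9}  [accepting]
'd' @ 5: {1,2,3,4,5,6,8,9}  [accepting]
end set {1,2,3,4,5,6,8,9} — state 1 in

Answer: ACCEPT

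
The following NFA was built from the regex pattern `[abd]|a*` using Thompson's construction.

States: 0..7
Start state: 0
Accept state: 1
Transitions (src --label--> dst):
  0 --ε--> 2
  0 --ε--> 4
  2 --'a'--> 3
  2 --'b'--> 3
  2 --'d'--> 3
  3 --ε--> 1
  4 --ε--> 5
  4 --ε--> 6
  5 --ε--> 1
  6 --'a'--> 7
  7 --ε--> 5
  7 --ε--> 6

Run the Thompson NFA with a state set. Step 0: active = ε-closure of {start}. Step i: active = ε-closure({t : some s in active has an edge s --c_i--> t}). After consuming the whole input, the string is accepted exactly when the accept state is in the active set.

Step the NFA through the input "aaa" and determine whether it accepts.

start: ε-closure({0}) = {0,1,2,4,5,6}
'a' @ 1: {1,3,5,6,7}  [accepting]
'a' @ 2: {1,5,6,7}  [accepting]
'a' @ 3: {1,5,6,7}  [accepting]
end set {1,5,6,7} — state 1 in

Answer: ACCEPT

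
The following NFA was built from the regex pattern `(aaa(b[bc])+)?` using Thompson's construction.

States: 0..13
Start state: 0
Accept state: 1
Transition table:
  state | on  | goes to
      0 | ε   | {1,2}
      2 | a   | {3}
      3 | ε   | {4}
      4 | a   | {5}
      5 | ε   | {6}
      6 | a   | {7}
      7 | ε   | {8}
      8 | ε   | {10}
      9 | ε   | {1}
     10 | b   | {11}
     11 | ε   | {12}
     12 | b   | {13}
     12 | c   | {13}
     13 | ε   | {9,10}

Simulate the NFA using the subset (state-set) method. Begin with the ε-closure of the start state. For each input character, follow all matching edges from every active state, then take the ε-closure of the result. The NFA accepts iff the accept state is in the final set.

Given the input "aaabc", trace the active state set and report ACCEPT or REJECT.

Answer: ACCEPT

Trace:
start: ε-closure({0}) = {0,1,2}
'a' @ 1: {3,4}
'a' @ 2: {5,6}
'a' @ 3: {7,8,10}
'b' @ 4: {11,12}
'c' @ 5: {1,9,10,13}  ✓accept
after full input: {1,9,10,13}  (accept=1 in)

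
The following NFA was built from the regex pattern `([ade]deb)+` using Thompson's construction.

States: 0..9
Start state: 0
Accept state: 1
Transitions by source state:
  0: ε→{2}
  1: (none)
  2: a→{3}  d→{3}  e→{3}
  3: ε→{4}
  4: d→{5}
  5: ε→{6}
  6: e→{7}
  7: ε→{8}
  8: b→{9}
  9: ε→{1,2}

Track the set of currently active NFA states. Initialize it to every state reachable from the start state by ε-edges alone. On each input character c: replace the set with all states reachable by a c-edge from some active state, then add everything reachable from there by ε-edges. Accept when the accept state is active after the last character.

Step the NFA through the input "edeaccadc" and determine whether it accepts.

start: ε-closure({0}) = {0,2}
'e' @ 1: {3,4}
'd' @ 2: {5,6}
'e' @ 3: {7,8}
'a' @ 4: {}  — state set empty
rest 'ccadc' ignored (set empty)
final: {}; accept 1 not in set

Answer: REJECT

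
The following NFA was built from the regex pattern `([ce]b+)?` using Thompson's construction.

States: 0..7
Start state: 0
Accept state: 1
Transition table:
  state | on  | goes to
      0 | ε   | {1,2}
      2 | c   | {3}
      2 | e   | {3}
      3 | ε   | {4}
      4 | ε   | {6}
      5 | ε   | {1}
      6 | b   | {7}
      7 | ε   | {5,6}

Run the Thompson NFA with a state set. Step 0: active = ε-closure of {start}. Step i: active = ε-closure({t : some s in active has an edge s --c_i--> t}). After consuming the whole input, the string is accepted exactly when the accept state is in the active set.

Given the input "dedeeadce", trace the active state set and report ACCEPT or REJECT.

initial (ε-close {0}): {0,1,2}
'd' @ 1: {}  — dead — no transitions
rest 'edeeadce' ignored (set empty)
after full input: {}  (accept=1 not in)

Answer: REJECT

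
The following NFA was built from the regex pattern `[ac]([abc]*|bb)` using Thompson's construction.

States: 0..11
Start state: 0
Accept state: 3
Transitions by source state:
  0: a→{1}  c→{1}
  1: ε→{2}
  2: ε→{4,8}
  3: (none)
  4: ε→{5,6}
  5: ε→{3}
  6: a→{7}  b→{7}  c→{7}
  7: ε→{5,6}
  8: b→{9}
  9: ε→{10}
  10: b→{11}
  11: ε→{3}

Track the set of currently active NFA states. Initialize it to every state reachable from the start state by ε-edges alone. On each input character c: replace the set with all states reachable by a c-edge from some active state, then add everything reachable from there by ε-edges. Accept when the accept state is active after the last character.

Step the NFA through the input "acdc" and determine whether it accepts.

Answer: REJECT

Steps:
S₀ = ε-closure({0}) = {0}
'a' @ 1: {1,2,3,4,5,6,8}  ✓accept
'c' @ 2: {3,5,6,7}  ✓accept
'd' @ 3: {}  — state set empty
rest 'c' ignored (set empty)
final: {}; accept 3 not in set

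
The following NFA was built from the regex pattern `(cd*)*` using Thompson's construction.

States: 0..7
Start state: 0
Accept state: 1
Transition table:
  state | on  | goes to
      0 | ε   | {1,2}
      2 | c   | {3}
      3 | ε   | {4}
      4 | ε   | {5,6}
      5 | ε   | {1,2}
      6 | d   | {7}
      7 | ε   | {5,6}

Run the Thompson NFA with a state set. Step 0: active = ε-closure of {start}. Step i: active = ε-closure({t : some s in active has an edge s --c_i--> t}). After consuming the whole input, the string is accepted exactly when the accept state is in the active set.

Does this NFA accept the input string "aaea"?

initial (ε-close {0}): {0,1,2}
'a' @ 1: {}  — state set empty
rest 'aea' ignored (set empty)
final: {}; accept 1 not in set

Answer: REJECT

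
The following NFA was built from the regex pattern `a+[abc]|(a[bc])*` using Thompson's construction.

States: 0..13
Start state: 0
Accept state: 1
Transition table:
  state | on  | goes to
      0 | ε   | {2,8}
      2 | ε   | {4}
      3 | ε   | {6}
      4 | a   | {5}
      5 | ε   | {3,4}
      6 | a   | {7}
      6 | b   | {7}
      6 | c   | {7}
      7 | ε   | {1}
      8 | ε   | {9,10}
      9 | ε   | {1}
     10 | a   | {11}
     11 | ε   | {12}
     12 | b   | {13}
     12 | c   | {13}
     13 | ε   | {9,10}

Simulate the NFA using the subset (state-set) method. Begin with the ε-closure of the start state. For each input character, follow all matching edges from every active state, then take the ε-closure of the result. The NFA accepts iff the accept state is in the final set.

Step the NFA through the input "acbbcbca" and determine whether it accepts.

start: ε-closure({0}) = {0,1,2,4,8,9,10}
'a' @ 1: {3,4,5,6,11,12}
'c' @ 2: {1,7,9,10,13}  (accept∈set)
'b' @ 3: {}  — no active states
rest 'bcbca' ignored (set empty)
final: {}; accept 1 not in set

Answer: REJECT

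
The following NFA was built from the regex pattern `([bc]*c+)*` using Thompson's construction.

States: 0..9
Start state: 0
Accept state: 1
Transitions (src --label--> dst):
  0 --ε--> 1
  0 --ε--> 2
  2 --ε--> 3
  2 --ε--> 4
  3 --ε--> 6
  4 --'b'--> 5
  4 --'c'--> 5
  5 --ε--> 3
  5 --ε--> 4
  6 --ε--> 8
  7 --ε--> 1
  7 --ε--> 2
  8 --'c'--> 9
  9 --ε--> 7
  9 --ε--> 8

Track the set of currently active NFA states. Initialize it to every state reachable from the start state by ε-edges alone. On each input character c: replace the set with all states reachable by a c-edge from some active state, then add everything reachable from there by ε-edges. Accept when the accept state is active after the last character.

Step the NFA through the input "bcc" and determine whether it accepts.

Answer: ACCEPT

Derivation:
start: ε-closure({0}) = {0,1,2,3,4,6,8}
'b' @ 1: {3,4,5,6,8}
'c' @ 2: {1,2,3,4,5,6,7,8,9}  ✓accept
'c' @ 3: {1,2,3,4,5,6,7,8,9}  ✓accept
final: {1,2,3,4,5,6,7,8,9}; accept 1 in set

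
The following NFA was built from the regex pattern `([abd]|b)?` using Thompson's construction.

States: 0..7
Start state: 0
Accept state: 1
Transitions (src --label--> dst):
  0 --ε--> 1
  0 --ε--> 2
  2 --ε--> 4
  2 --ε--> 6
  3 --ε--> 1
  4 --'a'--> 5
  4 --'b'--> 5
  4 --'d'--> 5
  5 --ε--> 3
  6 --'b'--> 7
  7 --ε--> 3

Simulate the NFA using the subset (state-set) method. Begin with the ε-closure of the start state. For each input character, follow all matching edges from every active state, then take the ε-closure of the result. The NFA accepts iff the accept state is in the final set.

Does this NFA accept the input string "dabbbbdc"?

Answer: REJECT

Derivation:
S₀ = ε-closure({0}) = {0,1,2,4,6}
'd' @ 1: {1,3,5}  ✓accept
'a' @ 2: {}  — no active states
rest 'bbbbdc' ignored (set empty)
end set {} — state 1 not in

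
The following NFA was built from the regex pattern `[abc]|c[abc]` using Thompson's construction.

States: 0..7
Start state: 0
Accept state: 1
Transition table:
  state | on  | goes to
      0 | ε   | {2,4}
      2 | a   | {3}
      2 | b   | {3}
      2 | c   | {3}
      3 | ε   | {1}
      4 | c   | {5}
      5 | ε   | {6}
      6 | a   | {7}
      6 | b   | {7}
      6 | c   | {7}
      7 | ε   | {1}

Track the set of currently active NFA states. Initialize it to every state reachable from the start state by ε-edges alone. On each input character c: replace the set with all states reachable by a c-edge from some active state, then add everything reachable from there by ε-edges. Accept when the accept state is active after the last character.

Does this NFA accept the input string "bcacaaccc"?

S₀ = ε-closure({0}) = {0,2,4}
'b' @ 1: {1,3}  [accepting]
'c' @ 2: {}  — dead — no transitions
rest 'acaaccc' ignored (set empty)
after full input: {}  (accept=1 not in)

Answer: REJECT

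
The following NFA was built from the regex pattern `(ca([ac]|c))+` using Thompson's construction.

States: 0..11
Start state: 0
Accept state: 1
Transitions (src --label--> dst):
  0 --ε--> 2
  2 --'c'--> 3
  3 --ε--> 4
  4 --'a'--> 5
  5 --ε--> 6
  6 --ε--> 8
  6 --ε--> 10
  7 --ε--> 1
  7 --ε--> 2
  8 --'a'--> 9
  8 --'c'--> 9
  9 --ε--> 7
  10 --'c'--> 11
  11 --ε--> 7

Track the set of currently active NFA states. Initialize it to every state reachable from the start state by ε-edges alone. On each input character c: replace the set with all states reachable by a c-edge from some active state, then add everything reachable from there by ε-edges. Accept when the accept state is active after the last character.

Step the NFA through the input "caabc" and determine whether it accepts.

start: ε-closure({0}) = {0,2}
'c' @ 1: {3,4}
'a' @ 2: {5,6,8,10}
'a' @ 3: {1,2,7,9}  ✓accept
'b' @ 4: {}  — no active states
rest 'c' ignored (set empty)
after full input: {}  (accept=1 not in)

Answer: REJECT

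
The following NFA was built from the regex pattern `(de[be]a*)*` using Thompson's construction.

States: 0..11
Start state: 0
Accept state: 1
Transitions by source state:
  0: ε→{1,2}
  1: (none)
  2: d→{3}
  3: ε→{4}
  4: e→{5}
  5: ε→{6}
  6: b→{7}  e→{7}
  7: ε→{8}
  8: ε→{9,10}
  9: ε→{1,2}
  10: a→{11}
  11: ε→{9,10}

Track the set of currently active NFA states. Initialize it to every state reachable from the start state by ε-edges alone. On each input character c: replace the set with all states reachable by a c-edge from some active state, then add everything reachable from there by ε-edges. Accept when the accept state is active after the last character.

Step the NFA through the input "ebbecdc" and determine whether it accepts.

Answer: REJECT

Steps:
initial (ε-close {0}): {0,1,2}
'e' @ 1: {}  — dead — no transitions
rest 'bbecdc' ignored (set empty)
final: {}; accept 1 not in set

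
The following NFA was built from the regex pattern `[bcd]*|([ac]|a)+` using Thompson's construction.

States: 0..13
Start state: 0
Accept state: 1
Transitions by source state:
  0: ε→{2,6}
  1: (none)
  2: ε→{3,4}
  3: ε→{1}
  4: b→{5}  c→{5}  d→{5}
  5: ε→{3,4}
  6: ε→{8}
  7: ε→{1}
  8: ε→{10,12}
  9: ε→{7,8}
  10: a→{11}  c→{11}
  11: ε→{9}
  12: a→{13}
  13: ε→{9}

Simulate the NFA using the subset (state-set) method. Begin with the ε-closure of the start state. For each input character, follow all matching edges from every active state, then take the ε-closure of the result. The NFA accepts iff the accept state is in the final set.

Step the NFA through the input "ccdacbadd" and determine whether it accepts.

Answer: REJECT

Trace:
S₀ = ε-closure({0}) = {0,1,2,3,4,6,8,10,12}
'c' @ 1: {1,3,4,5,7,8,9,10,11,12}  (accept∈set)
'c' @ 2: {1,3,4,5,7,8,9,10,11,12}  (accept∈set)
'd' @ 3: {1,3,4,5}  (accept∈set)
'a' @ 4: {}  — state set empty
rest 'cbadd' ignored (set empty)
after full input: {}  (accept=1 not in)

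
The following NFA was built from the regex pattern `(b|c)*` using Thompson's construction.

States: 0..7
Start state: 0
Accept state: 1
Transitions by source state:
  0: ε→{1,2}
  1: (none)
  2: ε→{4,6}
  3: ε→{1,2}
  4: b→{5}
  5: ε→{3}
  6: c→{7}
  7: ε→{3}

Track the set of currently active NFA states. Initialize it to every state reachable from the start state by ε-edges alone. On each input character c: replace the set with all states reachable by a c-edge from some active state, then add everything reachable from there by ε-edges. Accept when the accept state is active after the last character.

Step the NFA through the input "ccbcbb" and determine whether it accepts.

S₀ = ε-closure({0}) = {0,1,2,4,6}
'c' @ 1: {1,2,3,4,6,7}  ✓accept
'c' @ 2: {1,2,3,4,6,7}  ✓accept
'b' @ 3: {1,2,3,4,5,6}  ✓accept
'c' @ 4: {1,2,3,4,6,7}  ✓accept
'b' @ 5: {1,2,3,4,5,6}  ✓accept
'b' @ 6: {1,2,3,4,5,6}  ✓accept
after full input: {1,2,3,4,5,6}  (accept=1 in)

Answer: ACCEPT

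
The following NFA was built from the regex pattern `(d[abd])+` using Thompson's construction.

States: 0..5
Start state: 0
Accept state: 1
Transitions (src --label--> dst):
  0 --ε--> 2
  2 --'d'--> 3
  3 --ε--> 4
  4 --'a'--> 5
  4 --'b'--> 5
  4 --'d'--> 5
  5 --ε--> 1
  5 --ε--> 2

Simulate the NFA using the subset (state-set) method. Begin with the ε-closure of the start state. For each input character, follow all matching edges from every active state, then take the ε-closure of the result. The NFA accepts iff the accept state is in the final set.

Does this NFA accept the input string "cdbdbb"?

Answer: REJECT

Trace:
S₀ = ε-closure({0}) = {0,2}
'c' @ 1: {}  — no active states
rest 'dbdbb' ignored (set empty)
final: {}; accept 1 not in set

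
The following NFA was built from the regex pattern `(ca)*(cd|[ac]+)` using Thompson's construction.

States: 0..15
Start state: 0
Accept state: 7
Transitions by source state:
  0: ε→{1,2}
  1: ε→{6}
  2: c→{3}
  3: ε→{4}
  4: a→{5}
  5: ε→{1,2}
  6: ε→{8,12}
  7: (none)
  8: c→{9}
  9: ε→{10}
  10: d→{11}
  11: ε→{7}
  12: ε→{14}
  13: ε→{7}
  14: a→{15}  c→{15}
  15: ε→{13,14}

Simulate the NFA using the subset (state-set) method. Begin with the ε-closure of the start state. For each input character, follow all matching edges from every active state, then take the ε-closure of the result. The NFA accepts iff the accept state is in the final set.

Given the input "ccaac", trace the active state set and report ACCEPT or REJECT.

start: ε-closure({0}) = {0,1,2,6,8,12,14}
'c' @ 1: {3,4,7,9,10,13,14,15}  ✓accept
'c' @ 2: {7,13,14,15}  ✓accept
'a' @ 3: {7,13,14,15}  ✓accept
'a' @ 4: {7,13,14,15}  ✓accept
'c' @ 5: {7,13,14,15}  ✓accept
end set {7,13,14,15} — state 7 in

Answer: ACCEPT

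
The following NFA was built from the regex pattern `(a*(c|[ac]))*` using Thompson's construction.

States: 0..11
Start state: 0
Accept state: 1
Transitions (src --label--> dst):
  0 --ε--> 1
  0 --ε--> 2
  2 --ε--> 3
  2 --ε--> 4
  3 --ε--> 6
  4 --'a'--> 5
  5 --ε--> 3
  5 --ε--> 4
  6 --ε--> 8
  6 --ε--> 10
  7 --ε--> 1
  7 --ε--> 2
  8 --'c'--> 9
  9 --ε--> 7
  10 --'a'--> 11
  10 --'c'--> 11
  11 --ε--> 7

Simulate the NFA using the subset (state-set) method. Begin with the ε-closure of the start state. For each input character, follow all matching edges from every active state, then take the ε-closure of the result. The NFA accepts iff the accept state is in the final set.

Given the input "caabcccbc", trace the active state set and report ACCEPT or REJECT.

Answer: REJECT

Derivation:
initial (ε-close {0}): {0,1,2,3,4,6,8,10}
'c' @ 1: {1,2,3,4,6,7,8,9,10,11}  [accepting]
'a' @ 2: {1,2,3,4,5,6,7,8,10,11}  [accepting]
'a' @ 3: {1,2,3,4,5,6,7,8,10,11}  [accepting]
'b' @ 4: {}  — no active states
rest 'cccbc' ignored (set empty)
after full input: {}  (accept=1 not in)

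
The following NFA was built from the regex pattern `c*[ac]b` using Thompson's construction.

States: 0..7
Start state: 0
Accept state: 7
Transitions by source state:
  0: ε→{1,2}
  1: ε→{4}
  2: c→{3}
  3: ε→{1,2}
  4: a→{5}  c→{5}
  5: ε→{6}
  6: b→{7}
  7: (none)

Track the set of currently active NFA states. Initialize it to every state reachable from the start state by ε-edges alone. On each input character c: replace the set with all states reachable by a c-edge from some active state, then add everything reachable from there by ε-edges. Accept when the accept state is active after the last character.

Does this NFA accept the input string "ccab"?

Answer: ACCEPT

Derivation:
S₀ = ε-closure({0}) = {0,1,2,4}
'c' @ 1: {1,2,3,4,5,6}
'c' @ 2: {1,2,3,4,5,6}
'a' @ 3: {5,6}
'b' @ 4: {7}  (accept∈set)
final: {7}; accept 7 in set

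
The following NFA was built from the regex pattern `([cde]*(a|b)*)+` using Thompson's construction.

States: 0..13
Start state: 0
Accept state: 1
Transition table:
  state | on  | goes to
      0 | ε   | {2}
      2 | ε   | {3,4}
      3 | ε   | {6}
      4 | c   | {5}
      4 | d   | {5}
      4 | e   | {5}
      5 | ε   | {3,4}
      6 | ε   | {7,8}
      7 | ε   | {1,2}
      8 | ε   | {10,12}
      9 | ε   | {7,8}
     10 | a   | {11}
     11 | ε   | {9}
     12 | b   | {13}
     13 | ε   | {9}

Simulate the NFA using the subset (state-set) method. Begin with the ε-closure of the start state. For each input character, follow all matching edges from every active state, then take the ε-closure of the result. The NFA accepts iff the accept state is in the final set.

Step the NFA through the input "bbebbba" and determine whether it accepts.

initial (ε-close {0}): {0,1,2,3,4,6,7,8,10,12}
'b' @ 1: {1,2,3,4,6,7,8,9,10,12,13}  [accepting]
'b' @ 2: {1,2,3,4,6,7,8,9,10,12,13}  [accepting]
'e' @ 3: {1,2,3,4,5,6,7,8,10,12}  [accepting]
'b' @ 4: {1,2,3,4,6,7,8,9,10,12,13}  [accepting]
'b' @ 5: {1,2,3,4,6,7,8,9,10,12,13}  [accepting]
'b' @ 6: {1,2,3,4,6,7,8,9,10,12,13}  [accepting]
'a' @ 7: {1,2,3,4,6,7,8,9,10,11,12}  [accepting]
after full input: {1,2,3,4,6,7,8,9,10,11,12}  (accept=1 in)

Answer: ACCEPT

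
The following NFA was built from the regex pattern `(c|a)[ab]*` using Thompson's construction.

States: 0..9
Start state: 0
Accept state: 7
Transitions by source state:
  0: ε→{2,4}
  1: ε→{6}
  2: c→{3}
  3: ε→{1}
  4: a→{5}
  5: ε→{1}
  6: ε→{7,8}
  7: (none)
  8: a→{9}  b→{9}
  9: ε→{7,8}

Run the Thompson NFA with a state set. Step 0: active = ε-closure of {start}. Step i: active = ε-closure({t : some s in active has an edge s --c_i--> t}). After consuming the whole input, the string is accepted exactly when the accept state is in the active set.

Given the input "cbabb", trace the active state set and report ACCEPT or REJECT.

Answer: ACCEPT

Derivation:
initial (ε-close {0}): {0,2,4}
'c' @ 1: {1,3,6,7,8}  [accepting]
'b' @ 2: {7,8,9}  [accepting]
'a' @ 3: {7,8,9}  [accepting]
'b' @ 4: {7,8,9}  [accepting]
'b' @ 5: {7,8,9}  [accepting]
end set {7,8,9} — state 7 in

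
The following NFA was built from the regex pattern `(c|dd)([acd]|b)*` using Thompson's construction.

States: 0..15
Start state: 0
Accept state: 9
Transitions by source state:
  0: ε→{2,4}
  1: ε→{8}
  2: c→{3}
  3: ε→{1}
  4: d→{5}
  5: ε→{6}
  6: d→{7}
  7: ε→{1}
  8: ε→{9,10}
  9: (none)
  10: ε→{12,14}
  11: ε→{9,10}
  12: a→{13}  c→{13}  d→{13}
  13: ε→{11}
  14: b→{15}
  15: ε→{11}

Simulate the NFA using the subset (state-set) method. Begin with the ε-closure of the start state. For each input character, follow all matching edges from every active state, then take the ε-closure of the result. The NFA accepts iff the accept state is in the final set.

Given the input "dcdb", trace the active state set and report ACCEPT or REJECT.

Answer: REJECT

Derivation:
initial (ε-close {0}): {0,2,4}
'd' @ 1: {5,6}
'c' @ 2: {}  — no active states
rest 'db' ignored (set empty)
after full input: {}  (accept=9 not in)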